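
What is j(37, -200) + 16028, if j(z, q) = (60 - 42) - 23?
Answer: 16023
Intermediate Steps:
j(z, q) = -5 (j(z, q) = 18 - 23 = -5)
j(37, -200) + 16028 = -5 + 16028 = 16023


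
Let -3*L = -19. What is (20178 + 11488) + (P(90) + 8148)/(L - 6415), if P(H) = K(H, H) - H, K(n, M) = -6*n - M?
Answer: 304394116/9613 ≈ 31665.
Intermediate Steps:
L = 19/3 (L = -1/3*(-19) = 19/3 ≈ 6.3333)
K(n, M) = -M - 6*n
P(H) = -8*H (P(H) = (-H - 6*H) - H = -7*H - H = -8*H)
(20178 + 11488) + (P(90) + 8148)/(L - 6415) = (20178 + 11488) + (-8*90 + 8148)/(19/3 - 6415) = 31666 + (-720 + 8148)/(-19226/3) = 31666 + 7428*(-3/19226) = 31666 - 11142/9613 = 304394116/9613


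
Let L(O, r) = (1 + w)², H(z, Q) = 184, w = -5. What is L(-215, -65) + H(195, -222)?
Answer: 200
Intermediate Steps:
L(O, r) = 16 (L(O, r) = (1 - 5)² = (-4)² = 16)
L(-215, -65) + H(195, -222) = 16 + 184 = 200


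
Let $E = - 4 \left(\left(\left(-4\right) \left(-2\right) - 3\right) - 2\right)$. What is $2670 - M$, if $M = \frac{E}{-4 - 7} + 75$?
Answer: $\frac{28533}{11} \approx 2593.9$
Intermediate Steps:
$E = -12$ ($E = - 4 \left(\left(8 - 3\right) - 2\right) = - 4 \left(5 - 2\right) = \left(-4\right) 3 = -12$)
$M = \frac{837}{11}$ ($M = \frac{1}{-4 - 7} \left(-12\right) + 75 = \frac{1}{-11} \left(-12\right) + 75 = \left(- \frac{1}{11}\right) \left(-12\right) + 75 = \frac{12}{11} + 75 = \frac{837}{11} \approx 76.091$)
$2670 - M = 2670 - \frac{837}{11} = \frac{28533}{11}$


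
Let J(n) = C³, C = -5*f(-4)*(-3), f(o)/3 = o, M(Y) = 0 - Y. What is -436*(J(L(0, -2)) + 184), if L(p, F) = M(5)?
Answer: 2542671776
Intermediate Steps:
M(Y) = -Y
f(o) = 3*o
C = -180 (C = -15*(-4)*(-3) = -5*(-12)*(-3) = 60*(-3) = -180)
L(p, F) = -5 (L(p, F) = -1*5 = -5)
J(n) = -5832000 (J(n) = (-180)³ = -5832000)
-436*(J(L(0, -2)) + 184) = -436*(-5832000 + 184) = -436*(-5831816) = 2542671776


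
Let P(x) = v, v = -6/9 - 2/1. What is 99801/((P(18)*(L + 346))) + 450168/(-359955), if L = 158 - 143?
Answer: -1913538457/18237720 ≈ -104.92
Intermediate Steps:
v = -8/3 (v = -6*1/9 - 2*1 = -2/3 - 2 = -8/3 ≈ -2.6667)
L = 15
P(x) = -8/3
99801/((P(18)*(L + 346))) + 450168/(-359955) = 99801/((-8*(15 + 346)/3)) + 450168/(-359955) = 99801/((-8/3*361)) + 450168*(-1/359955) = 99801/(-2888/3) - 150056/119985 = 99801*(-3/2888) - 150056/119985 = -299403/2888 - 150056/119985 = -1913538457/18237720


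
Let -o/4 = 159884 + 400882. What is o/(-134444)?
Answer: 29514/1769 ≈ 16.684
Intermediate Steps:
o = -2243064 (o = -4*(159884 + 400882) = -4*560766 = -2243064)
o/(-134444) = -2243064/(-134444) = -2243064*(-1/134444) = 29514/1769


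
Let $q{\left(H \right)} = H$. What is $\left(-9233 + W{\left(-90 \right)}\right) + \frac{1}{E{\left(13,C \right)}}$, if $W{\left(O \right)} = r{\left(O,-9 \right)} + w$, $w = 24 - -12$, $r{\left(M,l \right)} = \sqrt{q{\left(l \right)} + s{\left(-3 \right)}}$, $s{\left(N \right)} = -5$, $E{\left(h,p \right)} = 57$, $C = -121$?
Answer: $- \frac{524228}{57} + i \sqrt{14} \approx -9197.0 + 3.7417 i$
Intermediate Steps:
$r{\left(M,l \right)} = \sqrt{-5 + l}$ ($r{\left(M,l \right)} = \sqrt{l - 5} = \sqrt{-5 + l}$)
$w = 36$ ($w = 24 + 12 = 36$)
$W{\left(O \right)} = 36 + i \sqrt{14}$ ($W{\left(O \right)} = \sqrt{-5 - 9} + 36 = \sqrt{-14} + 36 = i \sqrt{14} + 36 = 36 + i \sqrt{14}$)
$\left(-9233 + W{\left(-90 \right)}\right) + \frac{1}{E{\left(13,C \right)}} = \left(-9233 + \left(36 + i \sqrt{14}\right)\right) + \frac{1}{57} = \left(-9197 + i \sqrt{14}\right) + \frac{1}{57} = - \frac{524228}{57} + i \sqrt{14}$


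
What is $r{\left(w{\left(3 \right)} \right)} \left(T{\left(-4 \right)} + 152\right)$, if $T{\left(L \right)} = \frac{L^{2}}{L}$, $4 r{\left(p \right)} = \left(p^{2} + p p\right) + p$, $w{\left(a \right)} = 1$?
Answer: $111$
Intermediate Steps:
$r{\left(p \right)} = \frac{p^{2}}{2} + \frac{p}{4}$ ($r{\left(p \right)} = \frac{\left(p^{2} + p p\right) + p}{4} = \frac{\left(p^{2} + p^{2}\right) + p}{4} = \frac{2 p^{2} + p}{4} = \frac{p + 2 p^{2}}{4} = \frac{p^{2}}{2} + \frac{p}{4}$)
$T{\left(L \right)} = L$
$r{\left(w{\left(3 \right)} \right)} \left(T{\left(-4 \right)} + 152\right) = \frac{1}{4} \cdot 1 \left(1 + 2 \cdot 1\right) \left(-4 + 152\right) = \frac{1}{4} \cdot 1 \left(1 + 2\right) 148 = \frac{1}{4} \cdot 1 \cdot 3 \cdot 148 = \frac{3}{4} \cdot 148 = 111$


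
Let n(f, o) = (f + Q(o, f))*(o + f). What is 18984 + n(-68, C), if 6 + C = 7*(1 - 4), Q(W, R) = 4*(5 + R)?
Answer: 49384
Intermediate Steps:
Q(W, R) = 20 + 4*R
C = -27 (C = -6 + 7*(1 - 4) = -6 + 7*(-3) = -6 - 21 = -27)
n(f, o) = (20 + 5*f)*(f + o) (n(f, o) = (f + (20 + 4*f))*(o + f) = (20 + 5*f)*(f + o))
18984 + n(-68, C) = 18984 + (5*(-68)² + 20*(-68) + 20*(-27) + 5*(-68)*(-27)) = 18984 + (5*4624 - 1360 - 540 + 9180) = 18984 + (23120 - 1360 - 540 + 9180) = 18984 + 30400 = 49384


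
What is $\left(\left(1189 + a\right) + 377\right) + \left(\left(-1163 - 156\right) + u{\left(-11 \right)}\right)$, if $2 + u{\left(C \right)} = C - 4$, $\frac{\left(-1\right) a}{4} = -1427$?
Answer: $5938$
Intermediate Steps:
$a = 5708$ ($a = \left(-4\right) \left(-1427\right) = 5708$)
$u{\left(C \right)} = -6 + C$ ($u{\left(C \right)} = -2 + \left(C - 4\right) = -2 + \left(-4 + C\right) = -6 + C$)
$\left(\left(1189 + a\right) + 377\right) + \left(\left(-1163 - 156\right) + u{\left(-11 \right)}\right) = \left(\left(1189 + 5708\right) + 377\right) - 1336 = \left(6897 + 377\right) - 1336 = 7274 - 1336 = 5938$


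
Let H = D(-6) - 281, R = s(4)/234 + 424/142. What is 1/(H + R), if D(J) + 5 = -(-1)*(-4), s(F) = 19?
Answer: -16614/4767103 ≈ -0.0034851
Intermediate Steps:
D(J) = -9 (D(J) = -5 - (-1)*(-4) = -5 - 1*4 = -5 - 4 = -9)
R = 50957/16614 (R = 19/234 + 424/142 = 19*(1/234) + 424*(1/142) = 19/234 + 212/71 = 50957/16614 ≈ 3.0671)
H = -290 (H = -9 - 281 = -290)
1/(H + R) = 1/(-290 + 50957/16614) = 1/(-4767103/16614) = -16614/4767103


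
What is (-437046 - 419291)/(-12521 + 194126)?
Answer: -856337/181605 ≈ -4.7154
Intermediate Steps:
(-437046 - 419291)/(-12521 + 194126) = -856337/181605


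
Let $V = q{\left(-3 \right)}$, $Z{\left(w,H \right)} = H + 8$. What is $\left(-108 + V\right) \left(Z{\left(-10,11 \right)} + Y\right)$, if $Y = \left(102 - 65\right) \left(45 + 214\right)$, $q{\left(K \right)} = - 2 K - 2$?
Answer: $-998608$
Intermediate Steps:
$Z{\left(w,H \right)} = 8 + H$
$q{\left(K \right)} = -2 - 2 K$ ($q{\left(K \right)} = - 2 K - 2 = -2 - 2 K$)
$V = 4$ ($V = -2 - -6 = -2 + 6 = 4$)
$Y = 9583$ ($Y = 37 \cdot 259 = 9583$)
$\left(-108 + V\right) \left(Z{\left(-10,11 \right)} + Y\right) = \left(-108 + 4\right) \left(\left(8 + 11\right) + 9583\right) = - 104 \left(19 + 9583\right) = \left(-104\right) 9602 = -998608$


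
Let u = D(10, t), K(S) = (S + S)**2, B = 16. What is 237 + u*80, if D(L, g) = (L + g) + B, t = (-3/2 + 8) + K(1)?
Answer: 3157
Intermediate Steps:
K(S) = 4*S**2 (K(S) = (2*S)**2 = 4*S**2)
t = 21/2 (t = (-3/2 + 8) + 4*1**2 = (-3*1/2 + 8) + 4*1 = (-3/2 + 8) + 4 = 13/2 + 4 = 21/2 ≈ 10.500)
D(L, g) = 16 + L + g (D(L, g) = (L + g) + 16 = 16 + L + g)
u = 73/2 (u = 16 + 10 + 21/2 = 73/2 ≈ 36.500)
237 + u*80 = 237 + (73/2)*80 = 237 + 2920 = 3157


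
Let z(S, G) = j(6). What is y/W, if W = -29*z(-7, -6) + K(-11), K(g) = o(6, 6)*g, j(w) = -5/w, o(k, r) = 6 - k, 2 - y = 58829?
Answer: -352962/145 ≈ -2434.2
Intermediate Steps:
y = -58827 (y = 2 - 1*58829 = 2 - 58829 = -58827)
z(S, G) = -⅚ (z(S, G) = -5/6 = -5*⅙ = -⅚)
K(g) = 0 (K(g) = (6 - 1*6)*g = (6 - 6)*g = 0*g = 0)
W = 145/6 (W = -29*(-⅚) + 0 = 145/6 + 0 = 145/6 ≈ 24.167)
y/W = -58827/145/6 = -58827*6/145 = -352962/145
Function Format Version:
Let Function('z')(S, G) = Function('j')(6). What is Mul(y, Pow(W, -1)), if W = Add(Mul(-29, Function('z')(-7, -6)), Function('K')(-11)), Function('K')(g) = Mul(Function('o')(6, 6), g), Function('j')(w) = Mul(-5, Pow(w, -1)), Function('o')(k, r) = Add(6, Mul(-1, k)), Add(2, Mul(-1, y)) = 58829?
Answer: Rational(-352962, 145) ≈ -2434.2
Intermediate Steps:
y = -58827 (y = Add(2, Mul(-1, 58829)) = Add(2, -58829) = -58827)
Function('z')(S, G) = Rational(-5, 6) (Function('z')(S, G) = Mul(-5, Pow(6, -1)) = Mul(-5, Rational(1, 6)) = Rational(-5, 6))
Function('K')(g) = 0 (Function('K')(g) = Mul(Add(6, Mul(-1, 6)), g) = Mul(Add(6, -6), g) = Mul(0, g) = 0)
W = Rational(145, 6) (W = Add(Mul(-29, Rational(-5, 6)), 0) = Add(Rational(145, 6), 0) = Rational(145, 6) ≈ 24.167)
Mul(y, Pow(W, -1)) = Mul(-58827, Pow(Rational(145, 6), -1)) = Mul(-58827, Rational(6, 145)) = Rational(-352962, 145)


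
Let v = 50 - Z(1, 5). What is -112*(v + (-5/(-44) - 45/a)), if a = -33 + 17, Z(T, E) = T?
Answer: -63973/11 ≈ -5815.7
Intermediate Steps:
a = -16
v = 49 (v = 50 - 1*1 = 50 - 1 = 49)
-112*(v + (-5/(-44) - 45/a)) = -112*(49 + (-5/(-44) - 45/(-16))) = -112*(49 + (-5*(-1/44) - 45*(-1/16))) = -112*(49 + (5/44 + 45/16)) = -112*(49 + 515/176) = -112*9139/176 = -63973/11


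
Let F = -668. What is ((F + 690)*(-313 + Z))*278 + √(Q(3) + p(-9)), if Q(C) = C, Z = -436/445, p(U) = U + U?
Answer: -854533636/445 + I*√15 ≈ -1.9203e+6 + 3.873*I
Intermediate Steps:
p(U) = 2*U
Z = -436/445 (Z = -436*1/445 = -436/445 ≈ -0.97978)
((F + 690)*(-313 + Z))*278 + √(Q(3) + p(-9)) = ((-668 + 690)*(-313 - 436/445))*278 + √(3 + 2*(-9)) = (22*(-139721/445))*278 + √(3 - 18) = -3073862/445*278 + √(-15) = -854533636/445 + I*√15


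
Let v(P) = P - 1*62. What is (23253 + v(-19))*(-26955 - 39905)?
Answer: -1549279920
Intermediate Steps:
v(P) = -62 + P (v(P) = P - 62 = -62 + P)
(23253 + v(-19))*(-26955 - 39905) = (23253 + (-62 - 19))*(-26955 - 39905) = (23253 - 81)*(-66860) = 23172*(-66860) = -1549279920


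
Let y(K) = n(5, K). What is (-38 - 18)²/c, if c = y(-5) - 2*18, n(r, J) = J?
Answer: -3136/41 ≈ -76.488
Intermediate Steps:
y(K) = K
c = -41 (c = -5 - 2*18 = -5 - 36 = -41)
(-38 - 18)²/c = (-38 - 18)²/(-41) = (-56)²*(-1/41) = 3136*(-1/41) = -3136/41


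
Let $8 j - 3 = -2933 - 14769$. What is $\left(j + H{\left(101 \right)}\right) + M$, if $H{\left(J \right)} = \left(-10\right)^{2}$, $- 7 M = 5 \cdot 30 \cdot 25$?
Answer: $- \frac{148293}{56} \approx -2648.1$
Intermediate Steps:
$M = - \frac{3750}{7}$ ($M = - \frac{5 \cdot 30 \cdot 25}{7} = - \frac{150 \cdot 25}{7} = \left(- \frac{1}{7}\right) 3750 = - \frac{3750}{7} \approx -535.71$)
$j = - \frac{17699}{8}$ ($j = \frac{3}{8} + \frac{-2933 - 14769}{8} = \frac{3}{8} + \frac{1}{8} \left(-17702\right) = \frac{3}{8} - \frac{8851}{4} = - \frac{17699}{8} \approx -2212.4$)
$H{\left(J \right)} = 100$
$\left(j + H{\left(101 \right)}\right) + M = \left(- \frac{17699}{8} + 100\right) - \frac{3750}{7} = - \frac{16899}{8} - \frac{3750}{7} = - \frac{148293}{56}$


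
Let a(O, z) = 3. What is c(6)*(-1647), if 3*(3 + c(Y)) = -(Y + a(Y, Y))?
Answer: 9882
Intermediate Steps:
c(Y) = -4 - Y/3 (c(Y) = -3 + (-(Y + 3))/3 = -3 + (-(3 + Y))/3 = -3 + (-3 - Y)/3 = -3 + (-1 - Y/3) = -4 - Y/3)
c(6)*(-1647) = (-4 - ⅓*6)*(-1647) = (-4 - 2)*(-1647) = -6*(-1647) = 9882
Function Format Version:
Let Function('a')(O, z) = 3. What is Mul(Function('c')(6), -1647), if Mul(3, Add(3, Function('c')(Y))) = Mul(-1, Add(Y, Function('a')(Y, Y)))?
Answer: 9882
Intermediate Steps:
Function('c')(Y) = Add(-4, Mul(Rational(-1, 3), Y)) (Function('c')(Y) = Add(-3, Mul(Rational(1, 3), Mul(-1, Add(Y, 3)))) = Add(-3, Mul(Rational(1, 3), Mul(-1, Add(3, Y)))) = Add(-3, Mul(Rational(1, 3), Add(-3, Mul(-1, Y)))) = Add(-3, Add(-1, Mul(Rational(-1, 3), Y))) = Add(-4, Mul(Rational(-1, 3), Y)))
Mul(Function('c')(6), -1647) = Mul(Add(-4, Mul(Rational(-1, 3), 6)), -1647) = Mul(Add(-4, -2), -1647) = Mul(-6, -1647) = 9882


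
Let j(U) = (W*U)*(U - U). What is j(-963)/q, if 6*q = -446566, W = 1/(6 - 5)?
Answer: 0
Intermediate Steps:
W = 1 (W = 1/1 = 1)
j(U) = 0 (j(U) = (1*U)*(U - U) = U*0 = 0)
q = -223283/3 (q = (⅙)*(-446566) = -223283/3 ≈ -74428.)
j(-963)/q = 0/(-223283/3) = 0*(-3/223283) = 0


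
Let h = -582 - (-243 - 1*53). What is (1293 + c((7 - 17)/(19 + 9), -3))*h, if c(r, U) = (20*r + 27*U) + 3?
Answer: -2418130/7 ≈ -3.4545e+5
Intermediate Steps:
c(r, U) = 3 + 20*r + 27*U
h = -286 (h = -582 - (-243 - 53) = -582 - 1*(-296) = -582 + 296 = -286)
(1293 + c((7 - 17)/(19 + 9), -3))*h = (1293 + (3 + 20*((7 - 17)/(19 + 9)) + 27*(-3)))*(-286) = (1293 + (3 + 20*(-10/28) - 81))*(-286) = (1293 + (3 + 20*(-10*1/28) - 81))*(-286) = (1293 + (3 + 20*(-5/14) - 81))*(-286) = (1293 + (3 - 50/7 - 81))*(-286) = (1293 - 596/7)*(-286) = (8455/7)*(-286) = -2418130/7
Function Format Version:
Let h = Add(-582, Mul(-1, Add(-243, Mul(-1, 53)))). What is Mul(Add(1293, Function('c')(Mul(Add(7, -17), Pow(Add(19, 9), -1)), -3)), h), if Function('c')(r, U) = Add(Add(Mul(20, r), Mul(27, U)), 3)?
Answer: Rational(-2418130, 7) ≈ -3.4545e+5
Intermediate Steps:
Function('c')(r, U) = Add(3, Mul(20, r), Mul(27, U))
h = -286 (h = Add(-582, Mul(-1, Add(-243, -53))) = Add(-582, Mul(-1, -296)) = Add(-582, 296) = -286)
Mul(Add(1293, Function('c')(Mul(Add(7, -17), Pow(Add(19, 9), -1)), -3)), h) = Mul(Add(1293, Add(3, Mul(20, Mul(Add(7, -17), Pow(Add(19, 9), -1))), Mul(27, -3))), -286) = Mul(Add(1293, Add(3, Mul(20, Mul(-10, Pow(28, -1))), -81)), -286) = Mul(Add(1293, Add(3, Mul(20, Mul(-10, Rational(1, 28))), -81)), -286) = Mul(Add(1293, Add(3, Mul(20, Rational(-5, 14)), -81)), -286) = Mul(Add(1293, Add(3, Rational(-50, 7), -81)), -286) = Mul(Add(1293, Rational(-596, 7)), -286) = Mul(Rational(8455, 7), -286) = Rational(-2418130, 7)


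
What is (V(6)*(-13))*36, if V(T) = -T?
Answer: 2808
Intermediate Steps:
(V(6)*(-13))*36 = (-1*6*(-13))*36 = -6*(-13)*36 = 78*36 = 2808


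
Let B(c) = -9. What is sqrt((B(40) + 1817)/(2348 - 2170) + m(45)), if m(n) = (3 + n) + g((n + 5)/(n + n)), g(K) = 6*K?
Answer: sqrt(4383606)/267 ≈ 7.8416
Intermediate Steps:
m(n) = 3 + n + 3*(5 + n)/n (m(n) = (3 + n) + 6*((n + 5)/(n + n)) = (3 + n) + 6*((5 + n)/((2*n))) = (3 + n) + 6*((5 + n)*(1/(2*n))) = (3 + n) + 6*((5 + n)/(2*n)) = (3 + n) + 3*(5 + n)/n = 3 + n + 3*(5 + n)/n)
sqrt((B(40) + 1817)/(2348 - 2170) + m(45)) = sqrt((-9 + 1817)/(2348 - 2170) + (6 + 45 + 15/45)) = sqrt(1808/178 + (6 + 45 + 15*(1/45))) = sqrt(1808*(1/178) + (6 + 45 + 1/3)) = sqrt(904/89 + 154/3) = sqrt(16418/267) = sqrt(4383606)/267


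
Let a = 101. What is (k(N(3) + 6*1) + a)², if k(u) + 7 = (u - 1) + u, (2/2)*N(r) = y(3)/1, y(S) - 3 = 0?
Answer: 12321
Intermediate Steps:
y(S) = 3 (y(S) = 3 + 0 = 3)
N(r) = 3 (N(r) = 3/1 = 3*1 = 3)
k(u) = -8 + 2*u (k(u) = -7 + ((u - 1) + u) = -7 + ((-1 + u) + u) = -7 + (-1 + 2*u) = -8 + 2*u)
(k(N(3) + 6*1) + a)² = ((-8 + 2*(3 + 6*1)) + 101)² = ((-8 + 2*(3 + 6)) + 101)² = ((-8 + 2*9) + 101)² = ((-8 + 18) + 101)² = (10 + 101)² = 111² = 12321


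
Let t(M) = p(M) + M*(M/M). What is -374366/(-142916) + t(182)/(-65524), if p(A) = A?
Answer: 3059742045/1170553498 ≈ 2.6139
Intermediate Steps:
t(M) = 2*M (t(M) = M + M*(M/M) = M + M*1 = M + M = 2*M)
-374366/(-142916) + t(182)/(-65524) = -374366/(-142916) + (2*182)/(-65524) = -374366*(-1/142916) + 364*(-1/65524) = 187183/71458 - 91/16381 = 3059742045/1170553498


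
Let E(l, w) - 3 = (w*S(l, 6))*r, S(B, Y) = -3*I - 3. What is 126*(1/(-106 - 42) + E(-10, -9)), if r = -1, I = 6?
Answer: -1734327/74 ≈ -23437.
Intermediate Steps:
S(B, Y) = -21 (S(B, Y) = -3*6 - 3 = -18 - 3 = -21)
E(l, w) = 3 + 21*w (E(l, w) = 3 + (w*(-21))*(-1) = 3 - 21*w*(-1) = 3 + 21*w)
126*(1/(-106 - 42) + E(-10, -9)) = 126*(1/(-106 - 42) + (3 + 21*(-9))) = 126*(1/(-148) + (3 - 189)) = 126*(-1/148 - 186) = 126*(-27529/148) = -1734327/74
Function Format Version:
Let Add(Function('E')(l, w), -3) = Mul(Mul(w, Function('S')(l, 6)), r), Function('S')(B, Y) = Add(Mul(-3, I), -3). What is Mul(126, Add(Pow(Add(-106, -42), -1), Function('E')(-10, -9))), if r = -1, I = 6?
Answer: Rational(-1734327, 74) ≈ -23437.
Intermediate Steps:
Function('S')(B, Y) = -21 (Function('S')(B, Y) = Add(Mul(-3, 6), -3) = Add(-18, -3) = -21)
Function('E')(l, w) = Add(3, Mul(21, w)) (Function('E')(l, w) = Add(3, Mul(Mul(w, -21), -1)) = Add(3, Mul(Mul(-21, w), -1)) = Add(3, Mul(21, w)))
Mul(126, Add(Pow(Add(-106, -42), -1), Function('E')(-10, -9))) = Mul(126, Add(Pow(Add(-106, -42), -1), Add(3, Mul(21, -9)))) = Mul(126, Add(Pow(-148, -1), Add(3, -189))) = Mul(126, Add(Rational(-1, 148), -186)) = Mul(126, Rational(-27529, 148)) = Rational(-1734327, 74)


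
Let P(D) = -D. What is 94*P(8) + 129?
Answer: -623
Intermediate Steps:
94*P(8) + 129 = 94*(-1*8) + 129 = 94*(-8) + 129 = -752 + 129 = -623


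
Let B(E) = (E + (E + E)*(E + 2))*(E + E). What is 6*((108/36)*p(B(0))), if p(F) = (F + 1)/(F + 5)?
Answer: 18/5 ≈ 3.6000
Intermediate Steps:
B(E) = 2*E*(E + 2*E*(2 + E)) (B(E) = (E + (2*E)*(2 + E))*(2*E) = (E + 2*E*(2 + E))*(2*E) = 2*E*(E + 2*E*(2 + E)))
p(F) = (1 + F)/(5 + F)
6*((108/36)*p(B(0))) = 6*((108/36)*((1 + 0**2*(10 + 4*0))/(5 + 0**2*(10 + 4*0)))) = 6*((108*(1/36))*((1 + 0*(10 + 0))/(5 + 0*(10 + 0)))) = 6*(3*((1 + 0*10)/(5 + 0*10))) = 6*(3*((1 + 0)/(5 + 0))) = 6*(3*(1/5)) = 6*(3/5) = 18/5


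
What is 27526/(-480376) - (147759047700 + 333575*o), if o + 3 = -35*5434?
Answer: -20251551552546063/240188 ≈ -8.4315e+10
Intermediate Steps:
o = -190193 (o = -3 - 35*5434 = -3 - 190190 = -190193)
27526/(-480376) - (147759047700 + 333575*o) = 27526/(-480376) - 333575/(1/(442956 - 190193)) = 27526*(-1/480376) - 333575/(1/252763) = -13763/240188 - 333575/1/252763 = -13763/240188 - 333575*252763 = -13763/240188 - 84315417725 = -20251551552546063/240188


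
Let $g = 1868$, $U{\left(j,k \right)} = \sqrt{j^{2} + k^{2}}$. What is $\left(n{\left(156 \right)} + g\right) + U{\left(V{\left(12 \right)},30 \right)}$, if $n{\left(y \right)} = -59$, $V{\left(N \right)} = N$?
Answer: $1809 + 6 \sqrt{29} \approx 1841.3$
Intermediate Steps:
$\left(n{\left(156 \right)} + g\right) + U{\left(V{\left(12 \right)},30 \right)} = \left(-59 + 1868\right) + \sqrt{12^{2} + 30^{2}} = 1809 + \sqrt{144 + 900} = 1809 + \sqrt{1044} = 1809 + 6 \sqrt{29}$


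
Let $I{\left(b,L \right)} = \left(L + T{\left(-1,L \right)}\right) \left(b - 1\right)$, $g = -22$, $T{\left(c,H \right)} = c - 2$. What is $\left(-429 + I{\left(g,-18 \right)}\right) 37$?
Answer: $1998$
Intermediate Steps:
$T{\left(c,H \right)} = -2 + c$
$I{\left(b,L \right)} = \left(-1 + b\right) \left(-3 + L\right)$ ($I{\left(b,L \right)} = \left(L - 3\right) \left(b - 1\right) = \left(L - 3\right) \left(-1 + b\right) = \left(-3 + L\right) \left(-1 + b\right) = \left(-1 + b\right) \left(-3 + L\right)$)
$\left(-429 + I{\left(g,-18 \right)}\right) 37 = \left(-429 - -483\right) 37 = \left(-429 + \left(3 + 18 + 66 + 396\right)\right) 37 = \left(-429 + 483\right) 37 = 54 \cdot 37 = 1998$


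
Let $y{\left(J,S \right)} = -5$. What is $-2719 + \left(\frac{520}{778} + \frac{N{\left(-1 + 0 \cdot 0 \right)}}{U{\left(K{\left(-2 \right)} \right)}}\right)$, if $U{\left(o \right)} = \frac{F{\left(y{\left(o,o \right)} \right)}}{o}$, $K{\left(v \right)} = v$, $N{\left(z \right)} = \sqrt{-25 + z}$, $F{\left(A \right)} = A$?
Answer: $- \frac{1057431}{389} + \frac{2 i \sqrt{26}}{5} \approx -2718.3 + 2.0396 i$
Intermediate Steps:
$U{\left(o \right)} = - \frac{5}{o}$
$-2719 + \left(\frac{520}{778} + \frac{N{\left(-1 + 0 \cdot 0 \right)}}{U{\left(K{\left(-2 \right)} \right)}}\right) = -2719 + \left(\frac{520}{778} + \frac{\sqrt{-25 + \left(-1 + 0 \cdot 0\right)}}{\left(-5\right) \frac{1}{-2}}\right) = -2719 + \left(520 \cdot \frac{1}{778} + \frac{\sqrt{-25 + \left(-1 + 0\right)}}{\left(-5\right) \left(- \frac{1}{2}\right)}\right) = -2719 + \left(\frac{260}{389} + \frac{\sqrt{-25 - 1}}{\frac{5}{2}}\right) = -2719 + \left(\frac{260}{389} + \sqrt{-26} \cdot \frac{2}{5}\right) = -2719 + \left(\frac{260}{389} + i \sqrt{26} \cdot \frac{2}{5}\right) = -2719 + \left(\frac{260}{389} + \frac{2 i \sqrt{26}}{5}\right) = - \frac{1057431}{389} + \frac{2 i \sqrt{26}}{5}$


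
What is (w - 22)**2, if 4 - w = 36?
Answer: 2916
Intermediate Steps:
w = -32 (w = 4 - 1*36 = 4 - 36 = -32)
(w - 22)**2 = (-32 - 22)**2 = (-54)**2 = 2916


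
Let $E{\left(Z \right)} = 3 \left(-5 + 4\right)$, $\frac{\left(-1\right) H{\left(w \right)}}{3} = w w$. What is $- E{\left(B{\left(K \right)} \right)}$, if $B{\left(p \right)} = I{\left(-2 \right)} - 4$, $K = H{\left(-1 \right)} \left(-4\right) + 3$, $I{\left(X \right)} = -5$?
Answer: $3$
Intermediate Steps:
$H{\left(w \right)} = - 3 w^{2}$ ($H{\left(w \right)} = - 3 w w = - 3 w^{2}$)
$K = 15$ ($K = - 3 \left(-1\right)^{2} \left(-4\right) + 3 = \left(-3\right) 1 \left(-4\right) + 3 = \left(-3\right) \left(-4\right) + 3 = 12 + 3 = 15$)
$B{\left(p \right)} = -9$ ($B{\left(p \right)} = -5 - 4 = -9$)
$E{\left(Z \right)} = -3$ ($E{\left(Z \right)} = 3 \left(-1\right) = -3$)
$- E{\left(B{\left(K \right)} \right)} = \left(-1\right) \left(-3\right) = 3$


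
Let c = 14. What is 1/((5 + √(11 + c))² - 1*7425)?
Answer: -1/7325 ≈ -0.00013652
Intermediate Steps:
1/((5 + √(11 + c))² - 1*7425) = 1/((5 + √(11 + 14))² - 1*7425) = 1/((5 + √25)² - 7425) = 1/((5 + 5)² - 7425) = 1/(10² - 7425) = 1/(100 - 7425) = 1/(-7325) = -1/7325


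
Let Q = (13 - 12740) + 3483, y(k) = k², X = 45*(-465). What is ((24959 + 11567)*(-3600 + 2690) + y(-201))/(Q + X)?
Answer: 33198259/30169 ≈ 1100.4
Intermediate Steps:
X = -20925
Q = -9244 (Q = -12727 + 3483 = -9244)
((24959 + 11567)*(-3600 + 2690) + y(-201))/(Q + X) = ((24959 + 11567)*(-3600 + 2690) + (-201)²)/(-9244 - 20925) = (36526*(-910) + 40401)/(-30169) = (-33238660 + 40401)*(-1/30169) = -33198259*(-1/30169) = 33198259/30169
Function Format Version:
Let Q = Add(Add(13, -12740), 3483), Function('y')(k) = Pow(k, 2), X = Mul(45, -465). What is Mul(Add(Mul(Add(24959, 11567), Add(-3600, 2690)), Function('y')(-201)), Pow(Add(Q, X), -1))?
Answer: Rational(33198259, 30169) ≈ 1100.4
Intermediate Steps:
X = -20925
Q = -9244 (Q = Add(-12727, 3483) = -9244)
Mul(Add(Mul(Add(24959, 11567), Add(-3600, 2690)), Function('y')(-201)), Pow(Add(Q, X), -1)) = Mul(Add(Mul(Add(24959, 11567), Add(-3600, 2690)), Pow(-201, 2)), Pow(Add(-9244, -20925), -1)) = Mul(Add(Mul(36526, -910), 40401), Pow(-30169, -1)) = Mul(Add(-33238660, 40401), Rational(-1, 30169)) = Mul(-33198259, Rational(-1, 30169)) = Rational(33198259, 30169)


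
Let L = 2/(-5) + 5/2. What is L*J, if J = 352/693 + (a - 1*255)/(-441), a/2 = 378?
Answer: -277/210 ≈ -1.3190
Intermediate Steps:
a = 756 (a = 2*378 = 756)
L = 21/10 (L = 2*(-1/5) + 5*(1/2) = -2/5 + 5/2 = 21/10 ≈ 2.1000)
J = -277/441 (J = 352/693 + (756 - 1*255)/(-441) = 352*(1/693) + (756 - 255)*(-1/441) = 32/63 + 501*(-1/441) = 32/63 - 167/147 = -277/441 ≈ -0.62812)
L*J = (21/10)*(-277/441) = -277/210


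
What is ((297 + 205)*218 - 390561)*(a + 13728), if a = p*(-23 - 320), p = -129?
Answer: -16298221875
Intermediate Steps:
a = 44247 (a = -129*(-23 - 320) = -129*(-343) = 44247)
((297 + 205)*218 - 390561)*(a + 13728) = ((297 + 205)*218 - 390561)*(44247 + 13728) = (502*218 - 390561)*57975 = (109436 - 390561)*57975 = -281125*57975 = -16298221875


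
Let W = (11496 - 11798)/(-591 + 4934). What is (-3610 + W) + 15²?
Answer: -14701357/4343 ≈ -3385.1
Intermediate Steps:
W = -302/4343 ≈ -0.069537
(-3610 + W) + 15² = (-3610 - 302/4343) + 15² = -15678532/4343 + 225 = -14701357/4343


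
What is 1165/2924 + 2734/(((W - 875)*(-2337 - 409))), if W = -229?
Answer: 442473697/1108043952 ≈ 0.39933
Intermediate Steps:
1165/2924 + 2734/(((W - 875)*(-2337 - 409))) = 1165/2924 + 2734/(((-229 - 875)*(-2337 - 409))) = 1165*(1/2924) + 2734/((-1104*(-2746))) = 1165/2924 + 2734/3031584 = 1165/2924 + 2734*(1/3031584) = 1165/2924 + 1367/1515792 = 442473697/1108043952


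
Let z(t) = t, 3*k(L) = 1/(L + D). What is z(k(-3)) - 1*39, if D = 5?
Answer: -233/6 ≈ -38.833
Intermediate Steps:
k(L) = 1/(3*(5 + L)) (k(L) = 1/(3*(L + 5)) = 1/(3*(5 + L)))
z(k(-3)) - 1*39 = 1/(3*(5 - 3)) - 1*39 = (⅓)/2 - 39 = (⅓)*(½) - 39 = ⅙ - 39 = -233/6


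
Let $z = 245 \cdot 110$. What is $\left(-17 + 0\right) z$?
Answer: $-458150$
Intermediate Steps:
$z = 26950$
$\left(-17 + 0\right) z = \left(-17 + 0\right) 26950 = \left(-17\right) 26950 = -458150$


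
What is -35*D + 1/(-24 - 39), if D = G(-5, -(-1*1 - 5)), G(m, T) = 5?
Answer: -11026/63 ≈ -175.02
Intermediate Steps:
D = 5
-35*D + 1/(-24 - 39) = -35*5 + 1/(-24 - 39) = -175 + 1/(-63) = -175 - 1/63 = -11026/63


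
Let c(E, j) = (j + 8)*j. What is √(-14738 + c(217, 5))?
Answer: I*√14673 ≈ 121.13*I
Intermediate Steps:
c(E, j) = j*(8 + j) (c(E, j) = (8 + j)*j = j*(8 + j))
√(-14738 + c(217, 5)) = √(-14738 + 5*(8 + 5)) = √(-14738 + 5*13) = √(-14738 + 65) = √(-14673) = I*√14673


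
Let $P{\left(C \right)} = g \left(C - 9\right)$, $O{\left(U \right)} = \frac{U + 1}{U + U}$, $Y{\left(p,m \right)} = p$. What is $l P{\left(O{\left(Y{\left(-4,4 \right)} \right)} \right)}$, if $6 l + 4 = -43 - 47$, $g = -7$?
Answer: $- \frac{7567}{8} \approx -945.88$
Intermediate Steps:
$l = - \frac{47}{3}$ ($l = - \frac{2}{3} + \frac{-43 - 47}{6} = - \frac{2}{3} + \frac{1}{6} \left(-90\right) = - \frac{2}{3} - 15 = - \frac{47}{3} \approx -15.667$)
$O{\left(U \right)} = \frac{1 + U}{2 U}$
$P{\left(C \right)} = 63 - 7 C$ ($P{\left(C \right)} = - 7 \left(C - 9\right) = - 7 \left(-9 + C\right) = 63 - 7 C$)
$l P{\left(O{\left(Y{\left(-4,4 \right)} \right)} \right)} = - \frac{47 \left(63 - 7 \frac{1 - 4}{2 \left(-4\right)}\right)}{3} = - \frac{47 \left(63 - 7 \cdot \frac{1}{2} \left(- \frac{1}{4}\right) \left(-3\right)\right)}{3} = - \frac{47 \left(63 - \frac{21}{8}\right)}{3} = \left(- \frac{47}{3}\right) \frac{483}{8} = - \frac{7567}{8}$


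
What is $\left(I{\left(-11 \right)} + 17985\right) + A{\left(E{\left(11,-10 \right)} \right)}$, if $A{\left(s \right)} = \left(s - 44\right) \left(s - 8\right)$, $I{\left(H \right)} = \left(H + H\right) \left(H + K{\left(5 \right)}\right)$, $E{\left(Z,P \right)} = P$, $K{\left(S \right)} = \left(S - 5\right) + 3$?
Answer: $19133$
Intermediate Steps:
$K{\left(S \right)} = -2 + S$ ($K{\left(S \right)} = \left(-5 + S\right) + 3 = -2 + S$)
$I{\left(H \right)} = 2 H \left(3 + H\right)$ ($I{\left(H \right)} = \left(H + H\right) \left(H + \left(-2 + 5\right)\right) = 2 H \left(H + 3\right) = 2 H \left(3 + H\right)$)
$A{\left(s \right)} = \left(-44 + s\right) \left(-8 + s\right)$
$\left(I{\left(-11 \right)} + 17985\right) + A{\left(E{\left(11,-10 \right)} \right)} = \left(2 \left(-11\right) \left(3 - 11\right) + 17985\right) + \left(352 + \left(-10\right)^{2} - -520\right) = \left(2 \left(-11\right) \left(-8\right) + 17985\right) + \left(352 + 100 + 520\right) = \left(176 + 17985\right) + 972 = 18161 + 972 = 19133$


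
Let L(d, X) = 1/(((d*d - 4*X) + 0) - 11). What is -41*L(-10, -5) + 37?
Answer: 3992/109 ≈ 36.624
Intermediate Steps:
L(d, X) = 1/(-11 + d² - 4*X) (L(d, X) = 1/(((d² - 4*X) + 0) - 11) = 1/((d² - 4*X) - 11) = 1/(-11 + d² - 4*X))
-41*L(-10, -5) + 37 = -41/(-11 + (-10)² - 4*(-5)) + 37 = -41/(-11 + 100 + 20) + 37 = -41/109 + 37 = 3992/109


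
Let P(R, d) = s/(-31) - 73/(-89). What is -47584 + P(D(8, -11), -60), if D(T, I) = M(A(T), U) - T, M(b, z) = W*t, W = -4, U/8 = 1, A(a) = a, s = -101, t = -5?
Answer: -131273004/2759 ≈ -47580.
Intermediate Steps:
U = 8 (U = 8*1 = 8)
M(b, z) = 20 (M(b, z) = -4*(-5) = 20)
D(T, I) = 20 - T
P(R, d) = 11252/2759 (P(R, d) = -101/(-31) - 73/(-89) = -101*(-1/31) - 73*(-1/89) = 101/31 + 73/89 = 11252/2759)
-47584 + P(D(8, -11), -60) = -47584 + 11252/2759 = -131273004/2759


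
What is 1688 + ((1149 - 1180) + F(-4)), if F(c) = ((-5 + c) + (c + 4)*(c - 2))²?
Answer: 1738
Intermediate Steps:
F(c) = (-5 + c + (-2 + c)*(4 + c))² (F(c) = ((-5 + c) + (4 + c)*(-2 + c))² = ((-5 + c) + (-2 + c)*(4 + c))² = (-5 + c + (-2 + c)*(4 + c))²)
1688 + ((1149 - 1180) + F(-4)) = 1688 + ((1149 - 1180) + (-13 + (-4)² + 3*(-4))²) = 1688 + (-31 + (-13 + 16 - 12)²) = 1688 + (-31 + (-9)²) = 1688 + (-31 + 81) = 1688 + 50 = 1738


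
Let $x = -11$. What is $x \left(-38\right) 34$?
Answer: $14212$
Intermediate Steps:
$x \left(-38\right) 34 = \left(-11\right) \left(-38\right) 34 = 418 \cdot 34 = 14212$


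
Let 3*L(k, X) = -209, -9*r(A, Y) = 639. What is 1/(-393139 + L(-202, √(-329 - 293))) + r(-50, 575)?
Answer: -83753449/1179626 ≈ -71.000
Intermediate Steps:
r(A, Y) = -71 (r(A, Y) = -⅑*639 = -71)
L(k, X) = -209/3 (L(k, X) = (⅓)*(-209) = -209/3)
1/(-393139 + L(-202, √(-329 - 293))) + r(-50, 575) = 1/(-393139 - 209/3) - 71 = 1/(-1179626/3) - 71 = -3/1179626 - 71 = -83753449/1179626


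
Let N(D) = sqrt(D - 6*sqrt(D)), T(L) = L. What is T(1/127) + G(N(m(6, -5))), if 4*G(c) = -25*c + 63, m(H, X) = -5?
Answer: 8005/508 - 25*sqrt(-5 - 6*I*sqrt(5))/4 ≈ 2.2676 + 19.424*I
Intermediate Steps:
G(c) = 63/4 - 25*c/4 (G(c) = (-25*c + 63)/4 = (63 - 25*c)/4 = 63/4 - 25*c/4)
T(1/127) + G(N(m(6, -5))) = 1/127 + (63/4 - 25*sqrt(-5 - 6*I*sqrt(5))/4) = 8005/508 - 25*sqrt(-5 - 6*I*sqrt(5))/4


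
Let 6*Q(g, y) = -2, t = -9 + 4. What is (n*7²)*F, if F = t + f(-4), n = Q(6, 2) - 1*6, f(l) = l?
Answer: 2793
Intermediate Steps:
t = -5
Q(g, y) = -⅓ (Q(g, y) = (⅙)*(-2) = -⅓)
n = -19/3 (n = -⅓ - 1*6 = -⅓ - 6 = -19/3 ≈ -6.3333)
F = -9 (F = -5 - 4 = -9)
(n*7²)*F = -19/3*7²*(-9) = -19/3*49*(-9) = -931/3*(-9) = 2793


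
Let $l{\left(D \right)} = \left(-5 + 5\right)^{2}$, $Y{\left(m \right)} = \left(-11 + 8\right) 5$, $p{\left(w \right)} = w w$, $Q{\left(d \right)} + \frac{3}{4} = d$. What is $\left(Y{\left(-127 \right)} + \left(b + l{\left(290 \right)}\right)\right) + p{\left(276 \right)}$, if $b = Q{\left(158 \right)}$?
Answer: $\frac{305273}{4} \approx 76318.0$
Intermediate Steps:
$Q{\left(d \right)} = - \frac{3}{4} + d$
$b = \frac{629}{4}$ ($b = - \frac{3}{4} + 158 = \frac{629}{4} \approx 157.25$)
$p{\left(w \right)} = w^{2}$
$Y{\left(m \right)} = -15$ ($Y{\left(m \right)} = \left(-3\right) 5 = -15$)
$l{\left(D \right)} = 0$ ($l{\left(D \right)} = 0^{2} = 0$)
$\left(Y{\left(-127 \right)} + \left(b + l{\left(290 \right)}\right)\right) + p{\left(276 \right)} = \left(-15 + \left(\frac{629}{4} + 0\right)\right) + 276^{2} = \left(-15 + \frac{629}{4}\right) + 76176 = \frac{569}{4} + 76176 = \frac{305273}{4}$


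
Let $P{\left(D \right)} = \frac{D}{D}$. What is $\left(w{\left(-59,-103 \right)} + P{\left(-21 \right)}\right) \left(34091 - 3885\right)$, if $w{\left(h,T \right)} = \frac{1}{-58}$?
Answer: $\frac{860871}{29} \approx 29685.0$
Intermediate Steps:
$w{\left(h,T \right)} = - \frac{1}{58}$
$P{\left(D \right)} = 1$
$\left(w{\left(-59,-103 \right)} + P{\left(-21 \right)}\right) \left(34091 - 3885\right) = \left(- \frac{1}{58} + 1\right) \left(34091 - 3885\right) = \frac{57}{58} \cdot 30206 = \frac{860871}{29}$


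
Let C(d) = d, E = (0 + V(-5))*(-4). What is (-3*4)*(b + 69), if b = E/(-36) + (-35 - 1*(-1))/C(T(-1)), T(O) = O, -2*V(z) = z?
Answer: -3718/3 ≈ -1239.3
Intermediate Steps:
V(z) = -z/2
E = -10 (E = (0 - ½*(-5))*(-4) = (0 + 5/2)*(-4) = (5/2)*(-4) = -10)
b = 617/18 (b = -10/(-36) + (-35 - 1*(-1))/(-1) = -10*(-1/36) + (-35 + 1)*(-1) = 5/18 - 34*(-1) = 5/18 + 34 = 617/18 ≈ 34.278)
(-3*4)*(b + 69) = (-3*4)*(617/18 + 69) = -12*1859/18 = -3718/3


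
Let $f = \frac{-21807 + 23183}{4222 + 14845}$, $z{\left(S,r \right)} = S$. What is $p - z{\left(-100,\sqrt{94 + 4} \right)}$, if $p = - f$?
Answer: $\frac{1905324}{19067} \approx 99.928$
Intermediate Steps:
$f = \frac{1376}{19067} \approx 0.072167$
$p = - \frac{1376}{19067}$ ($p = \left(-1\right) \frac{1376}{19067} = - \frac{1376}{19067} \approx -0.072167$)
$p - z{\left(-100,\sqrt{94 + 4} \right)} = - \frac{1376}{19067} - -100 = - \frac{1376}{19067} + 100 = \frac{1905324}{19067}$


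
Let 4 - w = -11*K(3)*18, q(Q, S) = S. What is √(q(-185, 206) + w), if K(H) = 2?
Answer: √606 ≈ 24.617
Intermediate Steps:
w = 400 (w = 4 - (-11*2)*18 = 4 - (-22)*18 = 4 - 1*(-396) = 4 + 396 = 400)
√(q(-185, 206) + w) = √(206 + 400) = √606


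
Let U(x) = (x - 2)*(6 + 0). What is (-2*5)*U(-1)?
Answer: 180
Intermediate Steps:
U(x) = -12 + 6*x (U(x) = (-2 + x)*6 = -12 + 6*x)
(-2*5)*U(-1) = (-2*5)*(-12 + 6*(-1)) = -10*(-12 - 6) = -10*(-18) = 180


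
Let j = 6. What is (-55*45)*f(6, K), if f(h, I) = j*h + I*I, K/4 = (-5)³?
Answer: -618839100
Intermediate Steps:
K = -500 (K = 4*(-5)³ = 4*(-125) = -500)
f(h, I) = I² + 6*h (f(h, I) = 6*h + I*I = 6*h + I² = I² + 6*h)
(-55*45)*f(6, K) = (-55*45)*((-500)² + 6*6) = -2475*(250000 + 36) = -2475*250036 = -618839100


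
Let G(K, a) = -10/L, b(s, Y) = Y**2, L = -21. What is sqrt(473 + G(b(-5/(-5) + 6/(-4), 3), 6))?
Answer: sqrt(208803)/21 ≈ 21.760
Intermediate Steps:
G(K, a) = 10/21 (G(K, a) = -10/(-21) = -10*(-1/21) = 10/21)
sqrt(473 + G(b(-5/(-5) + 6/(-4), 3), 6)) = sqrt(473 + 10/21) = sqrt(9943/21) = sqrt(208803)/21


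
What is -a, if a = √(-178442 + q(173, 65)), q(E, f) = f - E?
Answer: -5*I*√7142 ≈ -422.55*I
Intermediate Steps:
a = 5*I*√7142 (a = √(-178442 + (65 - 1*173)) = √(-178442 + (65 - 173)) = √(-178442 - 108) = √(-178550) = 5*I*√7142 ≈ 422.55*I)
-a = -5*I*√7142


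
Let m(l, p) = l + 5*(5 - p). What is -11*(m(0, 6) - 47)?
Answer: 572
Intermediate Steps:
m(l, p) = 25 + l - 5*p (m(l, p) = l + (25 - 5*p) = 25 + l - 5*p)
-11*(m(0, 6) - 47) = -11*((25 + 0 - 5*6) - 47) = -11*((25 + 0 - 30) - 47) = -11*(-5 - 47) = -11*(-52) = 572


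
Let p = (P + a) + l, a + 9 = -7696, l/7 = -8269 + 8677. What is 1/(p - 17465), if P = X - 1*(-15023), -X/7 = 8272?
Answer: -1/65195 ≈ -1.5339e-5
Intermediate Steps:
X = -57904 (X = -7*8272 = -57904)
l = 2856 (l = 7*(-8269 + 8677) = 7*408 = 2856)
a = -7705 (a = -9 - 7696 = -7705)
P = -42881 (P = -57904 - 1*(-15023) = -57904 + 15023 = -42881)
p = -47730 (p = (-42881 - 7705) + 2856 = -50586 + 2856 = -47730)
1/(p - 17465) = 1/(-47730 - 17465) = 1/(-65195) = -1/65195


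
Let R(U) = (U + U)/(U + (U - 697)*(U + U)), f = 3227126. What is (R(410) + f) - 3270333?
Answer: -24757613/573 ≈ -43207.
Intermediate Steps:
R(U) = 2*U/(U + 2*U*(-697 + U)) (R(U) = (2*U)/(U + (-697 + U)*(2*U)) = (2*U)/(U + 2*U*(-697 + U)) = 2*U/(U + 2*U*(-697 + U)))
(R(410) + f) - 3270333 = (2/(-1393 + 2*410) + 3227126) - 3270333 = (2/(-1393 + 820) + 3227126) - 3270333 = (2/(-573) + 3227126) - 3270333 = (2*(-1/573) + 3227126) - 3270333 = (-2/573 + 3227126) - 3270333 = 1849143196/573 - 3270333 = -24757613/573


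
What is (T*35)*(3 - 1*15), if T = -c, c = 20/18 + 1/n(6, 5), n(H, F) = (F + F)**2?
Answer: 7063/15 ≈ 470.87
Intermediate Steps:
n(H, F) = 4*F**2 (n(H, F) = (2*F)**2 = 4*F**2)
c = 1009/900 (c = 20/18 + 1/(4*5**2) = 20*(1/18) + 1/(4*25) = 10/9 + 1/100 = 1009/900 ≈ 1.1211)
T = -1009/900 (T = -1*1009/900 = -1009/900 ≈ -1.1211)
(T*35)*(3 - 1*15) = (-1009/900*35)*(3 - 1*15) = -7063*(3 - 15)/180 = -7063/180*(-12) = 7063/15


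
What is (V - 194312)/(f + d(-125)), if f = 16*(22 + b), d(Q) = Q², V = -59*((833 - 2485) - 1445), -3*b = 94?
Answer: -34767/46427 ≈ -0.74885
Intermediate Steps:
b = -94/3 (b = -⅓*94 = -94/3 ≈ -31.333)
V = 182723 (V = -59*(-1652 - 1445) = -59*(-3097) = 182723)
f = -448/3 (f = 16*(22 - 94/3) = 16*(-28/3) = -448/3 ≈ -149.33)
(V - 194312)/(f + d(-125)) = (182723 - 194312)/(-448/3 + (-125)²) = -11589/(-448/3 + 15625) = -11589/46427/3 = -11589*3/46427 = -34767/46427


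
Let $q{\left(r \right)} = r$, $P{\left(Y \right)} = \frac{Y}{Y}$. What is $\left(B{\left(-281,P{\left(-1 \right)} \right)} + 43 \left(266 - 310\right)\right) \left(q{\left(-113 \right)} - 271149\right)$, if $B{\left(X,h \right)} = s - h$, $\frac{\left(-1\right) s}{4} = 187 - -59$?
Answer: $780420774$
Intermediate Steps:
$P{\left(Y \right)} = 1$
$s = -984$ ($s = - 4 \left(187 - -59\right) = - 4 \left(187 + 59\right) = \left(-4\right) 246 = -984$)
$B{\left(X,h \right)} = -984 - h$
$\left(B{\left(-281,P{\left(-1 \right)} \right)} + 43 \left(266 - 310\right)\right) \left(q{\left(-113 \right)} - 271149\right) = \left(\left(-984 - 1\right) + 43 \left(266 - 310\right)\right) \left(-113 - 271149\right) = \left(\left(-984 - 1\right) + 43 \left(-44\right)\right) \left(-271262\right) = \left(-985 - 1892\right) \left(-271262\right) = \left(-2877\right) \left(-271262\right) = 780420774$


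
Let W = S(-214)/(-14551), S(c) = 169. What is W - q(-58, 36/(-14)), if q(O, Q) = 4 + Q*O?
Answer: -15599855/101857 ≈ -153.15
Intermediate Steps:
q(O, Q) = 4 + O*Q
W = -169/14551 (W = 169/(-14551) = 169*(-1/14551) = -169/14551 ≈ -0.011614)
W - q(-58, 36/(-14)) = -169/14551 - (4 - 2088/(-14)) = -169/14551 - (4 - 2088*(-1)/14) = -169/14551 - (4 - 58*(-18/7)) = -169/14551 - (4 + 1044/7) = -169/14551 - 1*1072/7 = -169/14551 - 1072/7 = -15599855/101857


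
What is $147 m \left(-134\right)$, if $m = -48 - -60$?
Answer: $-236376$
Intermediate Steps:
$m = 12$ ($m = -48 + 60 = 12$)
$147 m \left(-134\right) = 147 \cdot 12 \left(-134\right) = 1764 \left(-134\right) = -236376$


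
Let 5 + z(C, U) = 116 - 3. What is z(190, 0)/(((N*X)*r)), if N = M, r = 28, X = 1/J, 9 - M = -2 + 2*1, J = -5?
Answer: -15/7 ≈ -2.1429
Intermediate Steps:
M = 9 (M = 9 - (-2 + 2*1) = 9 - (-2 + 2) = 9 - 1*0 = 9 + 0 = 9)
X = -⅕ (X = 1/(-5) = -⅕ ≈ -0.20000)
z(C, U) = 108 (z(C, U) = -5 + (116 - 3) = -5 + 113 = 108)
N = 9
z(190, 0)/(((N*X)*r)) = 108/(((9*(-⅕))*28)) = 108/((-9/5*28)) = 108/(-252/5) = 108*(-5/252) = -15/7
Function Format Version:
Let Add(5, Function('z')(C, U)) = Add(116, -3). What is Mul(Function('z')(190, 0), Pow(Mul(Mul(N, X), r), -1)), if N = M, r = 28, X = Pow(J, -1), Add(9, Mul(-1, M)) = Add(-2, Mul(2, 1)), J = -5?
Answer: Rational(-15, 7) ≈ -2.1429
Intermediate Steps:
M = 9 (M = Add(9, Mul(-1, Add(-2, Mul(2, 1)))) = Add(9, Mul(-1, Add(-2, 2))) = Add(9, Mul(-1, 0)) = Add(9, 0) = 9)
X = Rational(-1, 5) (X = Pow(-5, -1) = Rational(-1, 5) ≈ -0.20000)
Function('z')(C, U) = 108 (Function('z')(C, U) = Add(-5, Add(116, -3)) = Add(-5, 113) = 108)
N = 9
Mul(Function('z')(190, 0), Pow(Mul(Mul(N, X), r), -1)) = Mul(108, Pow(Mul(Mul(9, Rational(-1, 5)), 28), -1)) = Mul(108, Pow(Mul(Rational(-9, 5), 28), -1)) = Mul(108, Pow(Rational(-252, 5), -1)) = Mul(108, Rational(-5, 252)) = Rational(-15, 7)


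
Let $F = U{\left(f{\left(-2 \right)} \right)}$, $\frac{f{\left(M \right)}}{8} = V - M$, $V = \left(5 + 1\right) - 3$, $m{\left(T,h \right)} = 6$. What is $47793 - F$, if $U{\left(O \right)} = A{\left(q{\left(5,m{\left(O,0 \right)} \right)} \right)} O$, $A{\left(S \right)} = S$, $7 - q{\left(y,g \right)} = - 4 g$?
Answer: $46553$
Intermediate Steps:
$V = 3$ ($V = 6 - 3 = 3$)
$q{\left(y,g \right)} = 7 + 4 g$ ($q{\left(y,g \right)} = 7 - - 4 g = 7 + 4 g$)
$f{\left(M \right)} = 24 - 8 M$ ($f{\left(M \right)} = 8 \left(3 - M\right) = 24 - 8 M$)
$U{\left(O \right)} = 31 O$ ($U{\left(O \right)} = \left(7 + 4 \cdot 6\right) O = \left(7 + 24\right) O = 31 O$)
$F = 1240$ ($F = 31 \left(24 - -16\right) = 31 \left(24 + 16\right) = 31 \cdot 40 = 1240$)
$47793 - F = 47793 - 1240 = 46553$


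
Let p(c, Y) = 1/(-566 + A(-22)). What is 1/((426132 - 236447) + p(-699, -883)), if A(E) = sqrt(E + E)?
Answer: 60775073434/11528119696966581 + 2*I*sqrt(11)/11528119696966581 ≈ 5.2719e-6 + 5.754e-16*I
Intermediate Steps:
A(E) = sqrt(2)*sqrt(E) (A(E) = sqrt(2*E) = sqrt(2)*sqrt(E))
p(c, Y) = 1/(-566 + 2*I*sqrt(11)) (p(c, Y) = 1/(-566 + sqrt(2)*sqrt(-22)) = 1/(-566 + sqrt(2)*(I*sqrt(22))) = 1/(-566 + 2*I*sqrt(11)))
1/((426132 - 236447) + p(-699, -883)) = 1/((426132 - 236447) + (-283/160200 - I*sqrt(11)/160200)) = 1/(189685 + (-283/160200 - I*sqrt(11)/160200)) = 1/(30387536717/160200 - I*sqrt(11)/160200)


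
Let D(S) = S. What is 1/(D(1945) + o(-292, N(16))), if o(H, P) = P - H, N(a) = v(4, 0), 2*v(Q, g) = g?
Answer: 1/2237 ≈ 0.00044703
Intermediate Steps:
v(Q, g) = g/2
N(a) = 0 (N(a) = (1/2)*0 = 0)
1/(D(1945) + o(-292, N(16))) = 1/(1945 + (0 - 1*(-292))) = 1/(1945 + (0 + 292)) = 1/(1945 + 292) = 1/2237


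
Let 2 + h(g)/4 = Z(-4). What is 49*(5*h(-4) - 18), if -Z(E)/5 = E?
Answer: 16758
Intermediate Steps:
Z(E) = -5*E
h(g) = 72 (h(g) = -8 + 4*(-5*(-4)) = -8 + 4*20 = -8 + 80 = 72)
49*(5*h(-4) - 18) = 49*(5*72 - 18) = 49*(360 - 18) = 49*342 = 16758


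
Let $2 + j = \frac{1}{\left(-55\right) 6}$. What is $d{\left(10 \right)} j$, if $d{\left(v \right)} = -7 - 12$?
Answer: $\frac{12559}{330} \approx 38.058$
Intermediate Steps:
$d{\left(v \right)} = -19$ ($d{\left(v \right)} = -7 - 12 = -19$)
$j = - \frac{661}{330}$ ($j = -2 + \frac{1}{\left(-55\right) 6} = -2 + \frac{1}{-330} = -2 - \frac{1}{330} = - \frac{661}{330} \approx -2.003$)
$d{\left(10 \right)} j = \left(-19\right) \left(- \frac{661}{330}\right) = \frac{12559}{330}$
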